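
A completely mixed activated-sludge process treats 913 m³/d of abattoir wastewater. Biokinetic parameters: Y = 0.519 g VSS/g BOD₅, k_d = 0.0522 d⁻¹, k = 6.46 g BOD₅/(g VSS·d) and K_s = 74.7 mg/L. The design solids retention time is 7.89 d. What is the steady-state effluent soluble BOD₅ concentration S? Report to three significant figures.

From the Monod/SRT balance for a CMAS, S = K_s·(1+k_d θ_c)/[θ_c·(Y k − k_d) − 1] = 74.7 × (1 + 0.0522 × 7.89) / [7.89 × (0.519 × 6.46 − 0.0522) − 1] = 105.5 / 25.04 = 4.212 mg/L.

S ≈ 4.21 mg/L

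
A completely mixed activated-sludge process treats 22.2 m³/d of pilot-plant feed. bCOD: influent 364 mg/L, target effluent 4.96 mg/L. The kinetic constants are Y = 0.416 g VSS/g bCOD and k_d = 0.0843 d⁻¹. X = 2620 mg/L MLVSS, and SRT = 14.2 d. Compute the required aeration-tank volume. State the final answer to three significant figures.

V ≈ 8.18 m³

From the SRT design equation V = Y Q (S₀−S) θ_c / [X (1 + k_d θ_c)] = 0.416 × 22.2 × (364 − 4.96) × 14.2 / [2620 × (1 + 0.0843 × 14.2)] = 4.71×10^4 / 5756 = 8.180 m³.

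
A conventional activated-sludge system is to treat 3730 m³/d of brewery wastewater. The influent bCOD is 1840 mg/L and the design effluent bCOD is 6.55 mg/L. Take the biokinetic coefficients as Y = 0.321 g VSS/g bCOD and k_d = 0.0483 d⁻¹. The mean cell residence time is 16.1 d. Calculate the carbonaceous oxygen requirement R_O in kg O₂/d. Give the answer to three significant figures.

R_O ≈ 5090 kg O₂/d

Observed yield with endogenous decay: Y_obs = Y / (1 + k_d·θ_c) = 0.321 / (1 + 0.0483 × 16.1) = 0.321 / 1.778 = 0.1806 g VSS/g bCOD.
ΔS = 1840 − 6.55 = 1833 mg/L, so the substrate removal rate is 3730 × 1833/1000 = 6839 kg bCOD/d.
Net sludge production P_X = 0.1806 × 6839 = 1235 kg VSS/d.
Carbonaceous O₂ demand = substrate oxidised − cell-mass equivalent = 6839 − 1.42 × 1235 = 5085 kg O₂/d.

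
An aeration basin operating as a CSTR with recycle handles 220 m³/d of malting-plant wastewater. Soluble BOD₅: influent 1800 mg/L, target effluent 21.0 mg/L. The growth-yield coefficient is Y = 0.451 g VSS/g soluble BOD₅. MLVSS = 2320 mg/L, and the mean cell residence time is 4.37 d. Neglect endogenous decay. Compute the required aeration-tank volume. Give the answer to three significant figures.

V·X = Y·Q·ΔS·θ_c gives V = 0.451 × 220 × (1800 − 21.0) × 4.37 / 2320 = 332.5 m³.

V ≈ 332 m³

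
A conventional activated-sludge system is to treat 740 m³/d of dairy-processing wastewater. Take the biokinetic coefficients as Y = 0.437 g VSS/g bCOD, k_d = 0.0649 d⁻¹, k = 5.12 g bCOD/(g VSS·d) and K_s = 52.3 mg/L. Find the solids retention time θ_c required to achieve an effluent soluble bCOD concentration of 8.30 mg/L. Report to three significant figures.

Specific growth rate at S = 8.30 mg/L: μ = YkS/(K_s+S) = 0.437·5.12·8.30/(52.3+8.30) = 0.3064 d⁻¹.
1/θ_c = 0.3064 − 0.0649 = 0.2415 d⁻¹, so θ_c = 4.140 d.

θ_c ≈ 4.14 d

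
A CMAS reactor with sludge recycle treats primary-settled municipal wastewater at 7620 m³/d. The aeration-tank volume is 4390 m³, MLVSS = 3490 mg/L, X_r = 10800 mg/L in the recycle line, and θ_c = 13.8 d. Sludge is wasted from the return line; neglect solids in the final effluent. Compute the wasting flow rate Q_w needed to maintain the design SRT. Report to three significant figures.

Q_w = (V·X)/(θ_c X_r) = 4390 × 3490 / (13.8 × 10800) = 102.8 m³/d.

Q_w ≈ 103 m³/d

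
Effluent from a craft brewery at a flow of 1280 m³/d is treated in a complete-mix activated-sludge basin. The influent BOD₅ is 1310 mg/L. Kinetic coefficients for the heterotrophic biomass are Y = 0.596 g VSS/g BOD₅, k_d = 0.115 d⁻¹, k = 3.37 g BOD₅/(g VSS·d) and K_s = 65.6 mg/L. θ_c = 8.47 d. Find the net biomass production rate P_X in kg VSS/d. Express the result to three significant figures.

P_X ≈ 503 kg VSS/d

For a completely mixed reactor with recycle the Lawrence–McCarty relation gives S = K_s·(1 + k_d·θ_c) / [θ_c·(Y·k − k_d) − 1] = 65.6 × (1 + 0.115 × 8.47) / [8.47 × (0.596 × 3.37 − 0.115) − 1] = 129.5 / 15.04 = 8.611 mg/L.
Y_obs = Y / (1 + k_d θ_c) = 0.596 / (1 + 0.115 × 8.47) = 0.596 / 1.974 = 0.3019.
Q·(S₀ − S) = 1280 × (1310 − 8.61) × 10⁻³ = 1666 kg/d removed.
Biomass produced: P_X = Y_obs·Q·ΔS = 0.3019 × 1666 ≈ 502.9 kg VSS/d.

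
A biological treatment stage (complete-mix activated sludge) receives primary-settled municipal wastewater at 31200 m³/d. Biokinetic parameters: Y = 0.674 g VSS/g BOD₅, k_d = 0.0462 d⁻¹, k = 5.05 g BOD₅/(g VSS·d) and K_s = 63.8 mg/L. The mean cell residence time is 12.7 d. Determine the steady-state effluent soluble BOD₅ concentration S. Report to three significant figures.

S ≈ 2.43 mg/L

Effluent substrate depends only on kinetics and SRT: S = K_s(1 + k_d θ_c) / [θ_c(Yk − k_d) − 1] = 63.8 × (1 + 0.0462 × 12.7) / [12.7 × (0.674 × 5.05 − 0.0462) − 1] = 101.2 / 41.64 = 2.431 mg/L.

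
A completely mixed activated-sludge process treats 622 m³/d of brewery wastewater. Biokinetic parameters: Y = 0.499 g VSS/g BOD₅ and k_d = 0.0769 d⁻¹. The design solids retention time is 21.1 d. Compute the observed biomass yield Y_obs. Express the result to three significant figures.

Observed yield with endogenous decay: Y_obs = Y / (1 + k_d·θ_c) = 0.499 / (1 + 0.0769 × 21.1) = 0.499 / 2.623 = 0.1903 g VSS/g BOD₅.

Y_obs ≈ 0.190 g VSS/g BOD₅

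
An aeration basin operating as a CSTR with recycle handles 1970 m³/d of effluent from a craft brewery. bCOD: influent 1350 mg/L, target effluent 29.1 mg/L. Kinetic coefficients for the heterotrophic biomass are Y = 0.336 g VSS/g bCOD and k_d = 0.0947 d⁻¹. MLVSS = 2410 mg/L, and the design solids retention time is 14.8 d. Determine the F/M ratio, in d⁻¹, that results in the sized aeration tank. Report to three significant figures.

F/M ≈ 0.494 d⁻¹

Steady-state biomass mass balance: V·X·(1 + k_d·θ_c) = Y·Q·(S₀ − S)·θ_c, so V = 0.336 × 1970 × (1350 − 29.1) × 14.8 / [2410 × (1 + 0.0947 × 14.8)] = 1.29×10^7 / 5788 = 2236 m³.
F/M = applied load / biomass = Q·S₀/(V·X) = 1970 × 1350 / (2236 × 2410) = 0.4936 d⁻¹.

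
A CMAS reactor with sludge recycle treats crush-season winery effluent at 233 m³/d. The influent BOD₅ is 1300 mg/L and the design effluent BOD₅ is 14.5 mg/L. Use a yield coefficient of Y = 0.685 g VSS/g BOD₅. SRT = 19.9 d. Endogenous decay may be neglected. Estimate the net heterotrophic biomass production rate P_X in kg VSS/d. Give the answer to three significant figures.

P_X ≈ 205 kg VSS/d

Since k_d ≈ 0, Y_obs = Y = 0.685 g VSS/g BOD₅.
Substrate removed = Q·(S₀ − S) = 233 m³/d × (1300 − 14.5) g/m³ = 3×10^5 g/d = 299.5 kg/d.
So the net sludge growth is P_X = 0.6850 × 299.5 = 205.2 kg VSS/d.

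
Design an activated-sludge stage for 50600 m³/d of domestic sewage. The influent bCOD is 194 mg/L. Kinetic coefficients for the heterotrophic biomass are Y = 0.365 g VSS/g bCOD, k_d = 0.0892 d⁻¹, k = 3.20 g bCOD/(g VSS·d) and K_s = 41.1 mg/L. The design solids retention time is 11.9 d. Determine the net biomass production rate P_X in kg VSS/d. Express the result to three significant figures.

P_X ≈ 1670 kg VSS/d

From the Monod/SRT balance for a CMAS, S = K_s·(1+k_d θ_c)/[θ_c·(Y k − k_d) − 1] = 41.1 × (1 + 0.0892 × 11.9) / [11.9 × (0.365 × 3.20 − 0.0892) − 1] = 84.73 / 11.84 = 7.157 mg/L.
Observed yield with endogenous decay: Y_obs = Y / (1 + k_d·θ_c) = 0.365 / (1 + 0.0892 × 11.9) = 0.365 / 2.061 = 0.1771 g VSS/g bCOD.
Q·(S₀ − S) = 50600 × (194 − 7.16) × 10⁻³ = 9454 kg/d removed.
So the net sludge growth is P_X = 0.1771 × 9454 = 1674 kg VSS/d.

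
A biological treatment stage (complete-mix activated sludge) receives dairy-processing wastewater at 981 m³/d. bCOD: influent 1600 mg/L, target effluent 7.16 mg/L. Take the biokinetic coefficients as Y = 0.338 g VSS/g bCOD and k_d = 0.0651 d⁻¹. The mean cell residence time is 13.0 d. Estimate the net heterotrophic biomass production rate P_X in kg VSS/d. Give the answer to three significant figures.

Y_obs = Y / (1 + k_d θ_c) = 0.338 / (1 + 0.0651 × 13.0) = 0.338 / 1.846 = 0.1831.
ΔS = 1600 − 7.16 = 1593 mg/L, so the substrate removal rate is 981 × 1593/1000 = 1563 kg bCOD/d.
P_X = Y_obs · Q(S₀ − S) = 0.1831 × 1563 = 286.1 kg VSS/d.

P_X ≈ 286 kg VSS/d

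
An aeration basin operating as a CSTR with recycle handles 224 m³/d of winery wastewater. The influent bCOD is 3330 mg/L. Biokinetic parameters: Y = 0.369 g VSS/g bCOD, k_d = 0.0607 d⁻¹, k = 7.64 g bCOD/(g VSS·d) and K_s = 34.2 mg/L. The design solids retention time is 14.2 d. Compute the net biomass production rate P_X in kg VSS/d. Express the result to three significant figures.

Effluent substrate depends only on kinetics and SRT: S = K_s(1 + k_d θ_c) / [θ_c(Yk − k_d) − 1] = 34.2 × (1 + 0.0607 × 14.2) / [14.2 × (0.369 × 7.64 − 0.0607) − 1] = 63.68 / 38.17 = 1.668 mg/L.
The observed yield is Y_obs = Y/(1 + k_d·θ_c) = 0.369 / (1 + 0.0607 × 14.2) = 0.369 / 1.862 = 0.1982 g VSS per g bCOD removed.
Q·(S₀ − S) = 224 × (3330 − 1.67) × 10⁻³ = 745.5 kg/d removed.
Net biomass production P_X = Y_obs × Q·(S₀ − S) = 0.1982 × 745.5 = 147.8 kg VSS/d.

P_X ≈ 148 kg VSS/d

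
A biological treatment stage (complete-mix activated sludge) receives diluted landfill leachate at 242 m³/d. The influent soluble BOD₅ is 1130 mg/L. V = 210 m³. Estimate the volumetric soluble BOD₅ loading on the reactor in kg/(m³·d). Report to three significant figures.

L_v ≈ 1.30 kg soluble BOD₅/(m³·d)

Volumetric loading L_v = Q·S₀ / V = 242 × 1130 g/m³ / 210.0 m³ = 1302 g/(m³·d) = 1.302 kg soluble BOD₅/(m³·d).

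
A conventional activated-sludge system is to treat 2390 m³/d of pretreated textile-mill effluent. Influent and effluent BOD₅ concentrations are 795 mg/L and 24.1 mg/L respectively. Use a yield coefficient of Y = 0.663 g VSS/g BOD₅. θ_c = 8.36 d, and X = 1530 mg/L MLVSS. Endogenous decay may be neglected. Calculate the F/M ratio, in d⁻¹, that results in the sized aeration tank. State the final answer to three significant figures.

F/M ≈ 0.186 d⁻¹

V·X = Y·Q·ΔS·θ_c gives V = 0.663 × 2390 × (795 − 24.1) × 8.36 / 1530 = 6675 m³.
F/M = applied load / biomass = Q·S₀/(V·X) = 2390 × 795 / (6675 × 1530) = 0.1861 d⁻¹.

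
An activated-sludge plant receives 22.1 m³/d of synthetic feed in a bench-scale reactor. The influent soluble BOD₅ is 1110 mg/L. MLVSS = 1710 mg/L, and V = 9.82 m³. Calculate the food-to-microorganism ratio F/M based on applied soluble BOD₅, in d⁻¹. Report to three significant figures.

F/M = applied load / biomass = Q·S₀/(V·X) = 22.1 × 1110 / (9.820 × 1710) = 1.461 d⁻¹.

F/M ≈ 1.46 d⁻¹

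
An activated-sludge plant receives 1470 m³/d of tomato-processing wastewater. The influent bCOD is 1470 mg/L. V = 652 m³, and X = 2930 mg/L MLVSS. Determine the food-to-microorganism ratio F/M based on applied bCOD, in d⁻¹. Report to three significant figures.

F/M = Q·S₀ / (V·X) = 1470 × 1470 / (652.0 × 2930) = 1.131 g bCOD·(g VSS·d)⁻¹.

F/M ≈ 1.13 d⁻¹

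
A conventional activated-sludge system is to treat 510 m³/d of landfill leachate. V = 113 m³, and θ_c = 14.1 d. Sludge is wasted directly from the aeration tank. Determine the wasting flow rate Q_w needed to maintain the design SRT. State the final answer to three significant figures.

For wasting at MLVSS concentration, Q_w = V/θ_c = 113.0/14.1 = 8.014 m³/d.

Q_w ≈ 8.01 m³/d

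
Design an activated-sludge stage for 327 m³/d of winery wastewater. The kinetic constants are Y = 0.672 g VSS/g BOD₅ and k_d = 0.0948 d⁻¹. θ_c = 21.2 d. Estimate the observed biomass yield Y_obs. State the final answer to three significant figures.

Y_obs ≈ 0.223 g VSS/g BOD₅

Observed yield with endogenous decay: Y_obs = Y / (1 + k_d·θ_c) = 0.672 / (1 + 0.0948 × 21.2) = 0.672 / 3.010 = 0.2233 g VSS/g BOD₅.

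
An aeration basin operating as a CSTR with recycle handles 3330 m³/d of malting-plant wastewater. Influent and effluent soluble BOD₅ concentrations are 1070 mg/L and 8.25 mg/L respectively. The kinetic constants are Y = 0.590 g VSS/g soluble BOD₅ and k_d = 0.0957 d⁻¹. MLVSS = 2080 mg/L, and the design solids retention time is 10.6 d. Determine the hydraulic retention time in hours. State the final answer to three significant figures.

Steady-state biomass mass balance: V·X·(1 + k_d·θ_c) = Y·Q·(S₀ − S)·θ_c, so V = 0.590 × 3330 × (1070 − 8.25) × 10.6 / [2080 × (1 + 0.0957 × 10.6)] = 2.21×10^7 / 4190 = 5277 m³.
Hydraulic retention time τ = V/Q = 5277 / 3330 = 1.585 d = 38.03 h.

τ ≈ 38.0 h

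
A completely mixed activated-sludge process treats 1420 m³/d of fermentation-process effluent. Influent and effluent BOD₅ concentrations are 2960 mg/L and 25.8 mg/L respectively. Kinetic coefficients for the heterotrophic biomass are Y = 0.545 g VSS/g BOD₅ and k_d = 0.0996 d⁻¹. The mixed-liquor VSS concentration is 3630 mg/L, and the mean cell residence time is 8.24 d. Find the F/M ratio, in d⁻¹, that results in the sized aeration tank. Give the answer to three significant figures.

F/M ≈ 0.409 d⁻¹

Steady-state biomass mass balance: V·X·(1 + k_d·θ_c) = Y·Q·(S₀ − S)·θ_c, so V = 0.545 × 1420 × (2960 − 25.8) × 8.24 / [3630 × (1 + 0.0996 × 8.24)] = 1.87×10^7 / 6609 = 2831 m³.
Food-to-microorganism ratio F/M = Q S₀ / (V X) = 1420 × 2960 / (2831 × 3630) = 0.4090 d⁻¹.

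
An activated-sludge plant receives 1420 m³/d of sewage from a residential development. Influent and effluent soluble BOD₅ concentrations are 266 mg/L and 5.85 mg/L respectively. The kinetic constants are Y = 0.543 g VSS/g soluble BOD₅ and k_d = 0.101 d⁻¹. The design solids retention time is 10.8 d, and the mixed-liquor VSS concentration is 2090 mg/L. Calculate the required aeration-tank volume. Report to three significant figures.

V ≈ 496 m³

From the SRT design equation V = Y Q (S₀−S) θ_c / [X (1 + k_d θ_c)] = 0.543 × 1420 × (266 − 5.85) × 10.8 / [2090 × (1 + 0.101 × 10.8)] = 2.17×10^6 / 4370 = 495.8 m³.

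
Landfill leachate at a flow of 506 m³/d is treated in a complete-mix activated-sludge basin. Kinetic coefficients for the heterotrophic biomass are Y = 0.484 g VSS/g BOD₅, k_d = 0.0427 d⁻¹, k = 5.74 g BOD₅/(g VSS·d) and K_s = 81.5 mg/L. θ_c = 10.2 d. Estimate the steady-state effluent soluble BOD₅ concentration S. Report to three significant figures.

From the Monod/SRT balance for a CMAS, S = K_s·(1+k_d θ_c)/[θ_c·(Y k − k_d) − 1] = 81.5 × (1 + 0.0427 × 10.2) / [10.2 × (0.484 × 5.74 − 0.0427) − 1] = 117.0 / 26.90 = 4.349 mg/L.

S ≈ 4.35 mg/L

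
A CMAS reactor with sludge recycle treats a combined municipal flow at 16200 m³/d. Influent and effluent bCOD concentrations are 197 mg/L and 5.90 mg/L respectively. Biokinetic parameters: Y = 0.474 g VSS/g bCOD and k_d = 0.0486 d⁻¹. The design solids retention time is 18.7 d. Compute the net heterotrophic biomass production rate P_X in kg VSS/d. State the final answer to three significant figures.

P_X ≈ 769 kg VSS/d

Correct the yield for decay: Y_obs = Y/(1 + k_d θ_c) = 0.474 / (1 + 0.0486 × 18.7) = 0.474 / 1.909 = 0.2483.
Substrate removed = Q·(S₀ − S) = 16200 m³/d × (197 − 5.90) g/m³ = 3.1×10^6 g/d = 3096 kg/d.
P_X = Y_obs · Q(S₀ − S) = 0.2483 × 3096 = 768.8 kg VSS/d.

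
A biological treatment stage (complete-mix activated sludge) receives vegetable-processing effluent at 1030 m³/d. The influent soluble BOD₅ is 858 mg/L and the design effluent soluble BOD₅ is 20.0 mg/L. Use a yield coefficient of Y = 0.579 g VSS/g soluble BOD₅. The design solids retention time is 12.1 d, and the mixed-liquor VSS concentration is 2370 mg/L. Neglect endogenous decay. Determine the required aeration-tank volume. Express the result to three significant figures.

With k_d = 0 the design equation reduces to V = Y Q (S₀−S) θ_c / X = 0.579 × 1030 × (858 − 20.0) × 12.1 / 2370 = 2552 m³.

V ≈ 2550 m³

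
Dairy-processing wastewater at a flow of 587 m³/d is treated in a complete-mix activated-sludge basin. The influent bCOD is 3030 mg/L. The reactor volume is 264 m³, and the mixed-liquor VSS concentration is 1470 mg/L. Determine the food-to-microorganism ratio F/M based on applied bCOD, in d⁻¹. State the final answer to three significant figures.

F/M ≈ 4.58 d⁻¹

F/M = Q·S₀ / (V·X) = 587 × 3030 / (264.0 × 1470) = 4.583 g bCOD·(g VSS·d)⁻¹.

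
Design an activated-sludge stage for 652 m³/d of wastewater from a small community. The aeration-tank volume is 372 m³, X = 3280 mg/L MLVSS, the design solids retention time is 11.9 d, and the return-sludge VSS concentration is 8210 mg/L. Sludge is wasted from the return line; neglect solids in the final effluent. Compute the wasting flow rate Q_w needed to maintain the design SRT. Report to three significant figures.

Q_w = (V·X)/(θ_c X_r) = 372.0 × 3280 / (11.9 × 8210) = 12.49 m³/d.

Q_w ≈ 12.5 m³/d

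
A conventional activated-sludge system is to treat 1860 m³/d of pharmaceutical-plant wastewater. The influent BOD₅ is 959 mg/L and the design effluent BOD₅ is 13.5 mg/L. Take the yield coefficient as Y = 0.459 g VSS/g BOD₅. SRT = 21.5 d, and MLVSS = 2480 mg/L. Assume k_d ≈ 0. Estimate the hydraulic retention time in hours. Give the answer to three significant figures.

τ ≈ 90.3 h

V·X = Y·Q·ΔS·θ_c gives V = 0.459 × 1860 × (959 − 13.5) × 21.5 / 2480 = 6998 m³.
τ = V/Q = 6998/1860 = 3.762 d, or 90.30 h.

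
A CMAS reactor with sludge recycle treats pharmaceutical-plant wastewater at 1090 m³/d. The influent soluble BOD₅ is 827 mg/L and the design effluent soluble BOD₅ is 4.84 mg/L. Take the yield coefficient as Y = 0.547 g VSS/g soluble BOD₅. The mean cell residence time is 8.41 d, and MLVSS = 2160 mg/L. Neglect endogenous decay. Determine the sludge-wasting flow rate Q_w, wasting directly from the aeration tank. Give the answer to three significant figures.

V·X = Y·Q·ΔS·θ_c gives V = 0.547 × 1090 × (827 − 4.84) × 8.41 / 2160 = 1909 m³.
With mixed-liquor wasting, θ_c = V/Q_w, so Q_w = V/θ_c = 1909/8.41 = 226.9 m³/d.

Q_w ≈ 227 m³/d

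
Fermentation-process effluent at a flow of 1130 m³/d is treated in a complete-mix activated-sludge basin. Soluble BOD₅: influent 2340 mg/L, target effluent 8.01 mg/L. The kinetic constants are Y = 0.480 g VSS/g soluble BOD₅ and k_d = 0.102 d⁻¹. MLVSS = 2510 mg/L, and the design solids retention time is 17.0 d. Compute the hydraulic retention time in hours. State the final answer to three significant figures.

τ ≈ 66.6 h

From the SRT design equation V = Y Q (S₀−S) θ_c / [X (1 + k_d θ_c)] = 0.480 × 1130 × (2340 − 8.01) × 17.0 / [2510 × (1 + 0.102 × 17.0)] = 2.15×10^7 / 6862 = 3133 m³.
Hydraulic retention time τ = V/Q = 3133 / 1130 = 2.773 d = 66.55 h.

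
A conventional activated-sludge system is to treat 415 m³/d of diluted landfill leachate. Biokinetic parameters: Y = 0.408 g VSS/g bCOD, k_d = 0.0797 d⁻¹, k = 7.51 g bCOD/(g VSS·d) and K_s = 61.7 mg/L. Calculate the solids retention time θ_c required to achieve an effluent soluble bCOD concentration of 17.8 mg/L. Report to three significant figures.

θ_c ≈ 1.65 d

Specific growth rate at S = 17.8 mg/L: μ = YkS/(K_s+S) = 0.408·7.51·17.8/(61.7+17.8) = 0.6860 d⁻¹.
θ_c = 1/(μ − k_d) = 1/(0.6860 − 0.0797) = 1/0.6063 = 1.649 d.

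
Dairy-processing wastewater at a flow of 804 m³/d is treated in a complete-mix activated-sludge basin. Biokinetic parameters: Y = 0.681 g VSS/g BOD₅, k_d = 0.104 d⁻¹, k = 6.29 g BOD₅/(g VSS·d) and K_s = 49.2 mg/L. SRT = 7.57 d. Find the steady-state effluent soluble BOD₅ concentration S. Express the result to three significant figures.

For a completely mixed reactor with recycle the Lawrence–McCarty relation gives S = K_s·(1 + k_d·θ_c) / [θ_c·(Y·k − k_d) − 1] = 49.2 × (1 + 0.104 × 7.57) / [7.57 × (0.681 × 6.29 − 0.104) − 1] = 87.93 / 30.64 = 2.870 mg/L.

S ≈ 2.87 mg/L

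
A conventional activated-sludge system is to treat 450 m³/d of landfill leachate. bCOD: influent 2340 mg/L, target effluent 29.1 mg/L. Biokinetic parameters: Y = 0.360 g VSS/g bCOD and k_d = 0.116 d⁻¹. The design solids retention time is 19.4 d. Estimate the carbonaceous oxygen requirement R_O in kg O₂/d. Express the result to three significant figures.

R_O ≈ 876 kg O₂/d

The observed yield is Y_obs = Y/(1 + k_d·θ_c) = 0.360 / (1 + 0.116 × 19.4) = 0.360 / 3.250 = 0.1108 g VSS per g bCOD removed.
ΔS = 2340 − 29.1 = 2311 mg/L, so the substrate removal rate is 450 × 2311/1000 = 1040 kg bCOD/d.
Biomass synthesised: P_X = Y_obs × 1040 = 115.2 kg VSS/d.
R_O = Q·(S₀ − S) − 1.42·P_X = 1040 − 1.42 × 115.2 = 876.4 kg O₂/d.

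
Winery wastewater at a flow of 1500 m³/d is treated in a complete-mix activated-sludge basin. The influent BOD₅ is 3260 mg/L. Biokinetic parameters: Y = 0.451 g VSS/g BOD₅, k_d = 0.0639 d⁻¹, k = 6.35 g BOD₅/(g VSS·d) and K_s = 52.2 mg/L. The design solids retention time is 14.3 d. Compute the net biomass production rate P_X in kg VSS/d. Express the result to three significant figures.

P_X ≈ 1150 kg VSS/d

Effluent substrate depends only on kinetics and SRT: S = K_s(1 + k_d θ_c) / [θ_c(Yk − k_d) − 1] = 52.2 × (1 + 0.0639 × 14.3) / [14.3 × (0.451 × 6.35 − 0.0639) − 1] = 99.90 / 39.04 = 2.559 mg/L.
Y_obs = Y / (1 + k_d θ_c) = 0.451 / (1 + 0.0639 × 14.3) = 0.451 / 1.914 = 0.2357.
ΔS = 3260 − 2.56 = 3257 mg/L, so the substrate removal rate is 1500 × 3257/1000 = 4886 kg BOD₅/d.
So the net sludge growth is P_X = 0.2357 × 4886 = 1151 kg VSS/d.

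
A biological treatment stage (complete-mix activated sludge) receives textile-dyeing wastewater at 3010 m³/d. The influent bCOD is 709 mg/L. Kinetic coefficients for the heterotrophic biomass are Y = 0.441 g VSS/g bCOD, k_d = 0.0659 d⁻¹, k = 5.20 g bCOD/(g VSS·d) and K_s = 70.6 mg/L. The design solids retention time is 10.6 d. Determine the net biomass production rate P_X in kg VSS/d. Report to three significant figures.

For a completely mixed reactor with recycle the Lawrence–McCarty relation gives S = K_s·(1 + k_d·θ_c) / [θ_c·(Y·k − k_d) − 1] = 70.6 × (1 + 0.0659 × 10.6) / [10.6 × (0.441 × 5.20 − 0.0659) − 1] = 119.9 / 22.61 = 5.304 mg/L.
The observed yield is Y_obs = Y/(1 + k_d·θ_c) = 0.441 / (1 + 0.0659 × 10.6) = 0.441 / 1.699 = 0.2596 g VSS per g bCOD removed.
Mass of bCOD removed per day: Q(S₀ − S) = 3010 × 703.7 g/m³ = 2118 kg/d.
Biomass produced: P_X = Y_obs·Q·ΔS = 0.2596 × 2118 ≈ 549.9 kg VSS/d.

P_X ≈ 550 kg VSS/d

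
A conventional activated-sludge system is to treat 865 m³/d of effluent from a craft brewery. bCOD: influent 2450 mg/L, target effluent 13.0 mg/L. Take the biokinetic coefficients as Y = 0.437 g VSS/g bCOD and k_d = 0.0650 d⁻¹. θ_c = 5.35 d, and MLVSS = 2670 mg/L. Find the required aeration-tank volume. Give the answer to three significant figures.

V ≈ 1370 m³

From the SRT design equation V = Y Q (S₀−S) θ_c / [X (1 + k_d θ_c)] = 0.437 × 865 × (2450 − 13.0) × 5.35 / [2670 × (1 + 0.0650 × 5.35)] = 4.93×10^6 / 3598 = 1370 m³.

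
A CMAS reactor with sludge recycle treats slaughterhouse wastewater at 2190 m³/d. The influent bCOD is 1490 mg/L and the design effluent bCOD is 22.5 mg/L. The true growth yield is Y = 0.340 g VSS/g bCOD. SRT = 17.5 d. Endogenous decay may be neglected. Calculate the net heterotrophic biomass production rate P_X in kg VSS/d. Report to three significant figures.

Since k_d ≈ 0, Y_obs = Y = 0.340 g VSS/g bCOD.
Substrate removed = Q·(S₀ − S) = 2190 m³/d × (1490 − 22.5) g/m³ = 3.21×10^6 g/d = 3214 kg/d.
P_X = Y_obs · Q(S₀ − S) = 0.3400 × 3214 = 1093 kg VSS/d.

P_X ≈ 1090 kg VSS/d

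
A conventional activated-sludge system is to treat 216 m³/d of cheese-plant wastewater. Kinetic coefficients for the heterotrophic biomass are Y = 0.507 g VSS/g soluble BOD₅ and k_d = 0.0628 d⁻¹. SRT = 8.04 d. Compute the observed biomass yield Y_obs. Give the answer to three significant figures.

Y_obs ≈ 0.337 g VSS/g soluble BOD₅

The observed yield is Y_obs = Y/(1 + k_d·θ_c) = 0.507 / (1 + 0.0628 × 8.04) = 0.507 / 1.505 = 0.3369 g VSS per g soluble BOD₅ removed.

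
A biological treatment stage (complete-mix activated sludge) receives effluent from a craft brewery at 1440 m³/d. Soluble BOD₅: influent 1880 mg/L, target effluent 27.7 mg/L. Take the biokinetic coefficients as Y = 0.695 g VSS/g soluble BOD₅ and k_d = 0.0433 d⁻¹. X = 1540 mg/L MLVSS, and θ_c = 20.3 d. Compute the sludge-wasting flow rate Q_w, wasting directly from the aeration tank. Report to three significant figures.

From the SRT design equation V = Y Q (S₀−S) θ_c / [X (1 + k_d θ_c)] = 0.695 × 1440 × (1880 − 27.7) × 20.3 / [1540 × (1 + 0.0433 × 20.3)] = 3.76×10^7 / 2894 = 13005 m³.
Wasting from the aeration tank: Q_w = V / θ_c = 13005 / 20.3 = 640.6 m³/d.

Q_w ≈ 641 m³/d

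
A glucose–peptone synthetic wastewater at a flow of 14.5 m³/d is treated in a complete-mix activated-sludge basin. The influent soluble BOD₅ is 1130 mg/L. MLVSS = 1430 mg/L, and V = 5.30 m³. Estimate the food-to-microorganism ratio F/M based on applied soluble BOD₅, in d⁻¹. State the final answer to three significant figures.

F/M ≈ 2.16 d⁻¹

F/M = applied load / biomass = Q·S₀/(V·X) = 14.5 × 1130 / (5.300 × 1430) = 2.162 d⁻¹.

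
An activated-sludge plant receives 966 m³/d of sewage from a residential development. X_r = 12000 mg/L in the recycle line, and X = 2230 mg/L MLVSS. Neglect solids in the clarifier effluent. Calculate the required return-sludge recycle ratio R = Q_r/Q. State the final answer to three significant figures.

Mass balance around the secondary clarifier (neglecting effluent solids): R = X / (X_r − X) = 2230 / (12000 − 2230) = 0.2282.

R ≈ 0.228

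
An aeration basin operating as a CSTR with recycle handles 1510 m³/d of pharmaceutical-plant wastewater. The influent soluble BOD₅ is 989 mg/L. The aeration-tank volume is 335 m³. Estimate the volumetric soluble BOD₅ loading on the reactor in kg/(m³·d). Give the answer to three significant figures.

Applied soluble BOD₅ load per unit volume = Q·S₀/V = (1510 × 989/1000)/335.0 = 4.458 kg soluble BOD₅·m⁻³·d⁻¹.

L_v ≈ 4.46 kg soluble BOD₅/(m³·d)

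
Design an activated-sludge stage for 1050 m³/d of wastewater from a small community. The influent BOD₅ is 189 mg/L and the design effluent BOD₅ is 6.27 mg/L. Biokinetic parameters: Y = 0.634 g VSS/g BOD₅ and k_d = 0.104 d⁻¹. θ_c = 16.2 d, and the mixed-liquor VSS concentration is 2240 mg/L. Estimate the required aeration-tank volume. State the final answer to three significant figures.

V ≈ 328 m³

Rearranging the biomass balance for a CMAS with decay, V = Y·Q·ΔS·θ_c / [X·(1+k_d θ_c)] = 0.634 × 1050 × (189 − 6.27) × 16.2 / [2240 × (1 + 0.104 × 16.2)] = 1.97×10^6 / 6014 = 327.7 m³.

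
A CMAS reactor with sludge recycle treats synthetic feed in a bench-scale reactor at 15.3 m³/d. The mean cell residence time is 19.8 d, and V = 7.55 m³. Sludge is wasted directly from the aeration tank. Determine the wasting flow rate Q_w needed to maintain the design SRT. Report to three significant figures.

With mixed-liquor wasting, θ_c = V/Q_w, so Q_w = V/θ_c = 7.550/19.8 = 0.3813 m³/d.

Q_w ≈ 0.381 m³/d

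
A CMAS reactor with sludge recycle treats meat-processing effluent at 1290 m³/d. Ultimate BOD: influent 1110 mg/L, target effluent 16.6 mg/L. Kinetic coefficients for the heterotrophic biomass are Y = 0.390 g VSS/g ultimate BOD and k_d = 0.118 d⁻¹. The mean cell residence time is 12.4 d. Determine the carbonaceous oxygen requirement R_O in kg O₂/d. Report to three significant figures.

R_O ≈ 1090 kg O₂/d

Correct the yield for decay: Y_obs = Y/(1 + k_d θ_c) = 0.390 / (1 + 0.118 × 12.4) = 0.390 / 2.463 = 0.1583.
Substrate removed = Q·(S₀ − S) = 1290 m³/d × (1110 − 16.6) g/m³ = 1.41×10^6 g/d = 1410 kg/d.
Biomass synthesised: P_X = Y_obs × 1410 = 223.3 kg VSS/d.
Carbonaceous O₂ demand = substrate oxidised − cell-mass equivalent = 1410 − 1.42 × 223.3 = 1093 kg O₂/d.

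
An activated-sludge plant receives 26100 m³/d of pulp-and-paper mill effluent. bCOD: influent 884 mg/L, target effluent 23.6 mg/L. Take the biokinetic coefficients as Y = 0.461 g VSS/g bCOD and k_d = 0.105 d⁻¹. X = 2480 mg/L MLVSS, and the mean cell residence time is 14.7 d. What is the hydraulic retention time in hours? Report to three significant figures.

Steady-state biomass mass balance: V·X·(1 + k_d·θ_c) = Y·Q·(S₀ − S)·θ_c, so V = 0.461 × 26100 × (884 − 23.6) × 14.7 / [2480 × (1 + 0.105 × 14.7)] = 1.52×10^8 / 6308 = 24125 m³.
HRT = V/Q = 24125 m³ / 26100 m³·d⁻¹ = 0.9243 d × 24 = 22.18 h.

τ ≈ 22.2 h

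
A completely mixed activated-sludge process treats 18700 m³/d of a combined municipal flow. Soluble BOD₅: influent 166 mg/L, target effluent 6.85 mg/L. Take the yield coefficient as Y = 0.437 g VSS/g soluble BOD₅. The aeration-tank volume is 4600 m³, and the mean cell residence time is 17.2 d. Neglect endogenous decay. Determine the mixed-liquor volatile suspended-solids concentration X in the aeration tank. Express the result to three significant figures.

X ≈ 4860 mg/L

X = Y·Q·ΔS·θ_c / V = 0.437 × 18700 × (166 − 6.85) × 17.2 / 4600 = 4863 mg/L.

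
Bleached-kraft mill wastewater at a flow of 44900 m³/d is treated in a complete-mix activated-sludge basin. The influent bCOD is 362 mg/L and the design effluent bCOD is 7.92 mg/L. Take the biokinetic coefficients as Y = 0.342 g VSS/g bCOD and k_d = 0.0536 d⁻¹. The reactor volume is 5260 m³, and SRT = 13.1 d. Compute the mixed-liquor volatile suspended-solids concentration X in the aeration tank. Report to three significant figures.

X ≈ 7960 mg/L

From V·X·(1 + k_d·θ_c) = Y·Q·(S₀ − S)·θ_c: X = 0.342 × 44900 × (362 − 7.92) × 13.1 / [5260 × (1 + 0.0536 × 13.1)] = 7955 mg/L.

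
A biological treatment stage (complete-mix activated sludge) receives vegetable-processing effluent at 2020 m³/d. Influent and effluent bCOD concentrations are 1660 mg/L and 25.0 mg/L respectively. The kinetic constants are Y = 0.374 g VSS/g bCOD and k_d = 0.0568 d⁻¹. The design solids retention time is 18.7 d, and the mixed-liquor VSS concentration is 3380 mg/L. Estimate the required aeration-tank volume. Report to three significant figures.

V ≈ 3310 m³

Steady-state biomass mass balance: V·X·(1 + k_d·θ_c) = Y·Q·(S₀ − S)·θ_c, so V = 0.374 × 2020 × (1660 − 25.0) × 18.7 / [3380 × (1 + 0.0568 × 18.7)] = 2.31×10^7 / 6970 = 3314 m³.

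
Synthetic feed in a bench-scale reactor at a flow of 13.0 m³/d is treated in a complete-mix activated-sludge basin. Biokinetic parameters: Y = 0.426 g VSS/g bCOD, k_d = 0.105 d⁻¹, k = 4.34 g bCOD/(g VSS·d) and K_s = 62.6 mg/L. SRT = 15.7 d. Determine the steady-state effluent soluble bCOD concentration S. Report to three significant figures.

From the Monod/SRT balance for a CMAS, S = K_s·(1+k_d θ_c)/[θ_c·(Y k − k_d) − 1] = 62.6 × (1 + 0.105 × 15.7) / [15.7 × (0.426 × 4.34 − 0.105) − 1] = 165.8 / 26.38 = 6.285 mg/L.

S ≈ 6.29 mg/L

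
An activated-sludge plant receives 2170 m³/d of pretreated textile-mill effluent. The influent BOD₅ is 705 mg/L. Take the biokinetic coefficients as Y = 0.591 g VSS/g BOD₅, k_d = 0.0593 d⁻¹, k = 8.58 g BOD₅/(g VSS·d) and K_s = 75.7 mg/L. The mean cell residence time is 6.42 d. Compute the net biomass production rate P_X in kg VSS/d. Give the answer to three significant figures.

P_X ≈ 652 kg VSS/d

Effluent substrate depends only on kinetics and SRT: S = K_s(1 + k_d θ_c) / [θ_c(Yk − k_d) − 1] = 75.7 × (1 + 0.0593 × 6.42) / [6.42 × (0.591 × 8.58 − 0.0593) − 1] = 104.5 / 31.17 = 3.353 mg/L.
The observed yield is Y_obs = Y/(1 + k_d·θ_c) = 0.591 / (1 + 0.0593 × 6.42) = 0.591 / 1.381 = 0.4280 g VSS per g BOD₅ removed.
ΔS = 705 − 3.35 = 701.6 mg/L, so the substrate removal rate is 2170 × 701.6/1000 = 1523 kg BOD₅/d.
Biomass produced: P_X = Y_obs·Q·ΔS = 0.4280 × 1523 ≈ 651.7 kg VSS/d.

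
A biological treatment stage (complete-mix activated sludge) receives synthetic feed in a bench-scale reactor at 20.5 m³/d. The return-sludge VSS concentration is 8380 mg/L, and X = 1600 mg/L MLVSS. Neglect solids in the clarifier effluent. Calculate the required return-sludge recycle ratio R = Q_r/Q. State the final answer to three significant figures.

R ≈ 0.236

Mass balance around the secondary clarifier (neglecting effluent solids): R = X / (X_r − X) = 1600 / (8380 − 1600) = 0.2360.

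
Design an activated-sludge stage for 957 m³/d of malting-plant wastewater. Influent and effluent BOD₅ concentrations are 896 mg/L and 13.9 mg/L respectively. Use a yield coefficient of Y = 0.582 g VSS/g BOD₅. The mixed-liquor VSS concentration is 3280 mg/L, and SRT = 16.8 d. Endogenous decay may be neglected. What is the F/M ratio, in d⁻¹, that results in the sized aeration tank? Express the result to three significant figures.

F/M ≈ 0.104 d⁻¹

Biomass mass balance (decay neglected): V·X = Y·Q·(S₀ − S)·θ_c, so V = 0.582 × 957 × (896 − 13.9) × 16.8 / 3280 = 2516 m³.
F/M = applied load / biomass = Q·S₀/(V·X) = 957 × 896 / (2516 × 3280) = 0.1039 d⁻¹.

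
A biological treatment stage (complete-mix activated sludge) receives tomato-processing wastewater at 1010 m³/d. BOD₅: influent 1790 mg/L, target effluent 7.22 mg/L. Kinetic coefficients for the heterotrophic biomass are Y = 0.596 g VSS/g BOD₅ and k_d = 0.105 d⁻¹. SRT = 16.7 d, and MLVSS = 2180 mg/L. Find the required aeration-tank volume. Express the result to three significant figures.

Steady-state biomass mass balance: V·X·(1 + k_d·θ_c) = Y·Q·(S₀ − S)·θ_c, so V = 0.596 × 1010 × (1790 − 7.22) × 16.7 / [2180 × (1 + 0.105 × 16.7)] = 1.79×10^7 / 6003 = 2986 m³.

V ≈ 2990 m³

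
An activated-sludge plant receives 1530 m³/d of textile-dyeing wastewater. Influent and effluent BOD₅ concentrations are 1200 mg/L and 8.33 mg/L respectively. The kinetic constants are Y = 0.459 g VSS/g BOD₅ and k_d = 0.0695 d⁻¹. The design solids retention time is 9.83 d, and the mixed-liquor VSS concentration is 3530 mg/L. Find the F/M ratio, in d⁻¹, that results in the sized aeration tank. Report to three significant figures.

F/M ≈ 0.376 d⁻¹

Rearranging the biomass balance for a CMAS with decay, V = Y·Q·ΔS·θ_c / [X·(1+k_d θ_c)] = 0.459 × 1530 × (1200 − 8.33) × 9.83 / [3530 × (1 + 0.0695 × 9.83)] = 8.23×10^6 / 5942 = 1385 m³.
F/M = applied load / biomass = Q·S₀/(V·X) = 1530 × 1200 / (1385 × 3530) = 0.3757 d⁻¹.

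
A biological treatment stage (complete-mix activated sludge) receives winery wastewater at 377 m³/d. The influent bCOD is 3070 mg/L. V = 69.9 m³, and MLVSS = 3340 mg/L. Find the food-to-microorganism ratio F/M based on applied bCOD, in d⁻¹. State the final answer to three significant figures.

F/M ≈ 4.96 d⁻¹

F/M = applied load / biomass = Q·S₀/(V·X) = 377 × 3070 / (69.90 × 3340) = 4.957 d⁻¹.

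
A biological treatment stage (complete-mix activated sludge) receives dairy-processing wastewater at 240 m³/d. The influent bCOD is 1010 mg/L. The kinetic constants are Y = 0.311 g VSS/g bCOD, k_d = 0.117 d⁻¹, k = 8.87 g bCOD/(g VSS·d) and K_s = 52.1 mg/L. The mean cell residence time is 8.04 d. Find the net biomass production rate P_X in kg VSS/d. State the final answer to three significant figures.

P_X ≈ 38.7 kg VSS/d

From the Monod/SRT balance for a CMAS, S = K_s·(1+k_d θ_c)/[θ_c·(Y k − k_d) − 1] = 52.1 × (1 + 0.117 × 8.04) / [8.04 × (0.311 × 8.87 − 0.117) − 1] = 101.1 / 20.24 = 4.996 mg/L.
Y_obs = Y / (1 + k_d θ_c) = 0.311 / (1 + 0.117 × 8.04) = 0.311 / 1.941 = 0.1603.
ΔS = 1010 − 5.00 = 1005 mg/L, so the substrate removal rate is 240 × 1005/1000 = 241.2 kg bCOD/d.
Net biomass production P_X = Y_obs × Q·(S₀ − S) = 0.1603 × 241.2 = 38.65 kg VSS/d.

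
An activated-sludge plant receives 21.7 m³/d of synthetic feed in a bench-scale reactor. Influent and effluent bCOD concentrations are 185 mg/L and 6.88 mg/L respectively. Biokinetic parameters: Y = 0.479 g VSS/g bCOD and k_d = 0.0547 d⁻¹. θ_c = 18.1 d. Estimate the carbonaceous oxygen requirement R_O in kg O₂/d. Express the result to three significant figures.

Y_obs = Y / (1 + k_d θ_c) = 0.479 / (1 + 0.0547 × 18.1) = 0.479 / 1.990 = 0.2407.
Mass of bCOD removed per day: Q(S₀ − S) = 21.7 × 178.1 g/m³ = 3.865 kg/d.
Net sludge production P_X = 0.2407 × 3.865 = 0.9303 kg VSS/d.
Carbonaceous O₂ demand = substrate oxidised − cell-mass equivalent = 3.865 − 1.42 × 0.9303 = 2.544 kg O₂/d.

R_O ≈ 2.54 kg O₂/d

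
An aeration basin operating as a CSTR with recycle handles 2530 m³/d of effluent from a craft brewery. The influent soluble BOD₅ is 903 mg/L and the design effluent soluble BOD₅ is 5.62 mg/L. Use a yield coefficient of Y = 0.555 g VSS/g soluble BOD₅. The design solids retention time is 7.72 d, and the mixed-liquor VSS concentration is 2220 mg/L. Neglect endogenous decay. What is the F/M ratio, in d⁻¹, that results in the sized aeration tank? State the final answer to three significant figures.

V·X = Y·Q·ΔS·θ_c gives V = 0.555 × 2530 × (903 − 5.62) × 7.72 / 2220 = 4382 m³.
F/M = applied load / biomass = Q·S₀/(V·X) = 2530 × 903 / (4382 × 2220) = 0.2349 d⁻¹.

F/M ≈ 0.235 d⁻¹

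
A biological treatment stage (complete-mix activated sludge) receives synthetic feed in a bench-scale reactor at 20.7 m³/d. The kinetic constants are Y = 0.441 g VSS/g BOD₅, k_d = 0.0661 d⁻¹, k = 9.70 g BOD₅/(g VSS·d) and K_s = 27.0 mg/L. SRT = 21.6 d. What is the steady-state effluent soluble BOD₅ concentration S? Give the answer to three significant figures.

S ≈ 0.729 mg/L

For a completely mixed reactor with recycle the Lawrence–McCarty relation gives S = K_s·(1 + k_d·θ_c) / [θ_c·(Y·k − k_d) − 1] = 27.0 × (1 + 0.0661 × 21.6) / [21.6 × (0.441 × 9.70 − 0.0661) − 1] = 65.55 / 89.97 = 0.7286 mg/L.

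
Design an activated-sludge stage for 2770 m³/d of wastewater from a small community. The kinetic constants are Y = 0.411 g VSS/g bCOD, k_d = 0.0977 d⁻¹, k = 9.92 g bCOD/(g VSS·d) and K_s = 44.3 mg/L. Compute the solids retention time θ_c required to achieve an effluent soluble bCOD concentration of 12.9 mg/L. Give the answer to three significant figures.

θ_c ≈ 1.22 d

At the target effluent, Y k S/(K_s+S) = 0.411×9.92×12.9/57.20 = 0.9195 d⁻¹.
θ_c = 1/(μ − k_d) = 1/(0.9195 − 0.0977) = 1/0.8218 = 1.217 d.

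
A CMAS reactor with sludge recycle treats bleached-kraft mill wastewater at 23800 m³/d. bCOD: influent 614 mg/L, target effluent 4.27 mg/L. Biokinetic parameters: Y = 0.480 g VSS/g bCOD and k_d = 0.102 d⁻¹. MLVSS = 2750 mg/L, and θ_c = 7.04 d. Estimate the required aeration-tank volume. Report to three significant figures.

Steady-state biomass mass balance: V·X·(1 + k_d·θ_c) = Y·Q·(S₀ − S)·θ_c, so V = 0.480 × 23800 × (614 − 4.27) × 7.04 / [2750 × (1 + 0.102 × 7.04)] = 4.9×10^7 / 4725 = 10379 m³.

V ≈ 10400 m³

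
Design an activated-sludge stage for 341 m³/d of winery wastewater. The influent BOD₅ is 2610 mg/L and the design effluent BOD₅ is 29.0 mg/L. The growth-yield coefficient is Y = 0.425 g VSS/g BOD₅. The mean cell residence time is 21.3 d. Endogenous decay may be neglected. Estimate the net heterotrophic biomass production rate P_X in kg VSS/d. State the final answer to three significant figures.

P_X ≈ 374 kg VSS/d

No decay correction is needed, so Y_obs = Y = 0.425.
Mass of BOD₅ removed per day: Q(S₀ − S) = 341 × 2581 g/m³ = 880.1 kg/d.
Net biomass production P_X = Y_obs × Q·(S₀ − S) = 0.4250 × 880.1 = 374.1 kg VSS/d.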